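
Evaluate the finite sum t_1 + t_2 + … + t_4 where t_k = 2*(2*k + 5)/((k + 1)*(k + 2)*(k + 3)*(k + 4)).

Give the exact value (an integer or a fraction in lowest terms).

Σ = 5/24

Ratio r(k) = (k + 1)*(2*k + 7)/((k + 5)*(2*k + 5)).
Factor: A=k + 1; B=k + 5; C=k + 5/2.
Solve (k + 1)·f(k+1) − (k + 4)·f(k) = k + 5/2.
Degrees (1,1,1) ⇒ d ≤ 3.
Coefficient equations give f(k) = k*(k + 2)*(k + 4)/6.
Then R = B(k−1)f/C = k*(k + 2)*(k + 4)**2/(3*(2*k + 5)), so s_k = R(k)·t_k = 2*k*(k + 4)/(3*(k**2 + 4*k + 3)).
Check: Δs_k = 2*(2*k + 5)/(k**4 + 10*k**3 + 35*k**2 + 50*k + 24). ✓
Σ_(k=1)^(4) t_k = s_(5) − s_(1) = 5/8 − (5/12) = 5/24.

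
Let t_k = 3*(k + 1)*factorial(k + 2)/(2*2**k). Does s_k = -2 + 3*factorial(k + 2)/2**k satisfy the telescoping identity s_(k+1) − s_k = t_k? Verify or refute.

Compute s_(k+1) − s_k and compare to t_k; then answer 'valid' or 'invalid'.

Valid: the claim telescopes to t_k.

s_(k+1) = 3*2**(-k - 1)*factorial(k + 3) - 2
s_(k+1) − s_k = 3*(k + 1)*factorial(k + 2)/(2*2**k)
(s_(k+1) − s_k) − t_k = 0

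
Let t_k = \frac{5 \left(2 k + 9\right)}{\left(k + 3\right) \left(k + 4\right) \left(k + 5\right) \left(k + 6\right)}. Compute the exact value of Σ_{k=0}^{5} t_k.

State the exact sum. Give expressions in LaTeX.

The ratio is (k + 3)*(2*k + 11)/((k + 7)*(2*k + 9)).
Take A(k)=k + 3, B(k)=k + 7, C(k)=k + 9/2.
Set up (k + 3)·f(k+1) − (k + 6)·f(k) − (k + 9/2) = 0.
Degrees (1,1,1) ⇒ d ≤ 3.
A polynomial solution: f(k) = k*(k + 4)*(k + 8)/30.
Then R = B(k−1)f/C = k*(k + 4)*(k + 6)*(k + 8)/(15*(2*k + 9)), so s_k = R(k)·t_k = k*(k + 8)/(3*(k**2 + 8*k + 15)).
s_(k+1) − s_k = 5*(2*k + 9)/(k**4 + 18*k**3 + 119*k**2 + 342*k + 360) = t_k.
Telescoping: Σ = s_(6) − s_(0) = 28/99 − (0) = 28/99.

Σ = 28/99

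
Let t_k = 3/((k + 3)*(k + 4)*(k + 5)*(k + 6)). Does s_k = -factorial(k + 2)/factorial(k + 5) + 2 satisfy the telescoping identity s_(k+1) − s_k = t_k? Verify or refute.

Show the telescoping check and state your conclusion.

valid; difference matches t_k

s_(k+1) = -factorial(k + 3)/factorial(k + 6) + 2
s_(k+1) − s_k = 3/((k + 3)*(k + 4)*(k + 5)*(k + 6))
(s_(k+1) − s_k) − t_k = 0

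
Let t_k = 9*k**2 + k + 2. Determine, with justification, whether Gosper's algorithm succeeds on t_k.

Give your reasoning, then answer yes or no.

Yes. s_k = k*(3*k**2 - 4*k + 3).

Step 1: r(k) = (k + 9*(k + 1)**2 + 3)/(9*k**2 + k + 2).
Factor: A=1; B=1; C=k**2 + k/9 + 2/9.
Set up (1)·f(k+1) − (1)·f(k) − (k**2 + k/9 + 2/9) = 0.
Degrees (0,0,2) ⇒ d ≤ 3.
Solving with deg f ≤ 3: f(k) = k*(3*k**2 - 4*k + 3)/9.
So s_k = (B(k−1)f/C)·t_k = (k*(3*k**2 - 4*k + 3)/(9*k**2 + k + 2))·t_k = k*(3*k**2 - 4*k + 3).
Check: Δs_k = 9*k**2 + k + 2. ✓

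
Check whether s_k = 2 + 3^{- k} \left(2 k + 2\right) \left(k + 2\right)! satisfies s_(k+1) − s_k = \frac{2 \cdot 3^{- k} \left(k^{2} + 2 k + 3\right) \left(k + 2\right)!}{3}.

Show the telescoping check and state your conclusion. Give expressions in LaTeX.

Valid: the claim telescopes to t_k.

s_(k+1) = 3**(-k - 1)*(2*k + 4)*factorial(k + 3) + 2
s_(k+1) − s_k = 2*(k**2 + 2*k + 3)*factorial(k + 2)/(3*3**k)
(s_(k+1) − s_k) − t_k = 0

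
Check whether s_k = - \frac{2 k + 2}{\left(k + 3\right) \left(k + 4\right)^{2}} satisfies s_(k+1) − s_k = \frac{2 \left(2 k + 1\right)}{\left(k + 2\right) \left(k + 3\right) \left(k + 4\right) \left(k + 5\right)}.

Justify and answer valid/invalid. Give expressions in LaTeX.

s_(k+1) = 2*(-k - 2)/((k + 4)*(k + 5)**2)
s_(k+1) − s_k = 2*(2*k**2 + 9*k + 1)/(k**5 + 21*k**4 + 175*k**3 + 723*k**2 + 1480*k + 1200)
(s_(k+1) − s_k) − t_k = 12*(-k**2 - 5*k - 3)/(k**6 + 23*k**5 + 217*k**4 + 1073*k**3 + 2926*k**2 + 4160*k + 2400)

Invalid: residual \frac{12 \left(- k^{2} - 5 k - 3\right)}{k^{6} + 23 k^{5} + 217 k^{4} + 1073 k^{3} + 2926 k^{2} + 4160 k + 2400} ≠ 0.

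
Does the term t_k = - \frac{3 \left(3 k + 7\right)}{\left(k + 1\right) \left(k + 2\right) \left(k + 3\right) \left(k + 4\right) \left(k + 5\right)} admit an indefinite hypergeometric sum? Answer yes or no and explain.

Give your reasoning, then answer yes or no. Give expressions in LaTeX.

Yes. s_k = \frac{k \left(- k^{2} - 8 k - 19\right)}{4 \left(k^{3} + 8 k^{2} + 19 k + 12\right)}.

r(k) = (k + 1)*(3*k + 10)/((k + 6)*(3*k + 7)) after simplifying.
Take A(k)=k + 1, B(k)=k + 6, C(k)=k + 7/3.
Set up (k + 1)·f(k+1) − (k + 5)·f(k) − (k + 7/3) = 0.
From deg A=1, deg B=1, deg C=1: d=4.
A polynomial solution: f(k) = k*(k + 2)*(k**2 + 8*k + 19)/36.
So s_k = (B(k−1)f/C)·t_k = (k*(k + 2)*(k + 5)*(k**2 + 8*k + 19)/(12*(3*k + 7)))·t_k = k*(-k**2 - 8*k - 19)/(4*(k**3 + 8*k**2 + 19*k + 12)).
Δs = 3*(-3*k - 7)/(k**5 + 15*k**4 + 85*k**3 + 225*k**2 + 274*k + 120), as required.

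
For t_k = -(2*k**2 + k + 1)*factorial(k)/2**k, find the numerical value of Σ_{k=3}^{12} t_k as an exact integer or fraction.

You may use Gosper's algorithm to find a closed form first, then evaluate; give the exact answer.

Step 1: r(k) = (k + 1)*(k + 2*(k + 1)**2 + 2)/(2*(2*k**2 + k + 1)).
Gosper form: A/B · C(k+1)/C(k) with A=k/2 + 1/2, B=1, C=k**2 + k/2 + 1/2.
f must satisfy (k/2 + 1/2)·f(k+1) − (1)·f(k) = k**2 + k/2 + 1/2.
From deg A=1, deg B=0, deg C=2: d=1.
Match coefficients ⇒ f(k) = 2*k + 1.
R(k) = B(k−1)·f(k)/C(k) = 2*(2*k + 1)/(2*k**2 + k + 1); s_k = R·t_k = -2**(1 - k)*(2*k + 1)*factorial(k).
Δs = -(2*k**2 + k + 1)*factorial(k)/2**k, as required.
Sum = s_(13) − s_(3); s_(13) = -164189025/4, s_(3) = -21/2 ⇒ -164188983/4.

Σ = -164188983/4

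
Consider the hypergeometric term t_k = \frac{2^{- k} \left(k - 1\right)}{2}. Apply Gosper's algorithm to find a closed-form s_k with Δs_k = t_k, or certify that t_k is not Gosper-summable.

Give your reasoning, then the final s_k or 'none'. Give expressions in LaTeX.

s_k = - 2^{- k} k

Step 1: r(k) = k/(2*(k - 1)).
Take A(k)=1/2, B(k)=1, C(k)=k - 1.
Key eq: (1/2)·f(k+1) = (1)·f(k) + (k - 1).
Bound: deg f ≤ 1.
A polynomial solution: f(k) = -2*k.
Then R = B(k−1)f/C = -2*k/(k - 1), so s_k = R(k)·t_k = -k/2**k.
Verify: (k - 1)/(2*2**k) matches t_k.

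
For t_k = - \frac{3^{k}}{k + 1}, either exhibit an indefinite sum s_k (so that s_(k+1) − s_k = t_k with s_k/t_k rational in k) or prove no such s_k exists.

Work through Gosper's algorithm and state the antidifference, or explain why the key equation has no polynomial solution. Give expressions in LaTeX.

The ratio is 3*(k + 1)/(k + 2).
Gosper form: A/B · C(k+1)/C(k) with A=3*k + 3, B=k + 2, C=1.
f must satisfy (3*k + 3)·f(k+1) − (k + 1)·f(k) = 1.
d = -1 from the (1,1,0) case.
d = -1 < 0 ⇒ no nonzero polynomial f; not summable.

none (Gosper's algorithm certifies no s_k)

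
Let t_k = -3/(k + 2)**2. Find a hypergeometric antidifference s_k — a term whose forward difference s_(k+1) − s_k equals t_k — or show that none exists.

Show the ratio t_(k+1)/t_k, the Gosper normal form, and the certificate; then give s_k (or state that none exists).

not Gosper-summable; s_k does not exist

r(k) = (k + 2)**2/(k + 3)**2 after simplifying.
Take A(k)=k**2 + 4*k + 4, B(k)=k**2 + 6*k + 9, C(k)=1.
Key eq: (k**2 + 4*k + 4)·f(k+1) = (k**2 + 4*k + 4)·f(k) + (1).
deg f ≤ 0 (via 2,2,0).
Generic f = c0 gives residual -1; -1 = 0 cannot hold, so t_k is not Gosper-summable.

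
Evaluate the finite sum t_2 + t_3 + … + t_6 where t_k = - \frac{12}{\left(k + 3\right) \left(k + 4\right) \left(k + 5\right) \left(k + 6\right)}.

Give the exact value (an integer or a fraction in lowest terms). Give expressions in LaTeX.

Σ = -37/2310

t_(k+1)/t_k = (k + 3)/(k + 7).
Take A(k)=k + 3, B(k)=k + 7, C(k)=1.
Solve (k + 3)·f(k+1) − (k + 6)·f(k) = 1.
deg f ≤ 3 (via 1,1,0).
Solve for f: f(k) = k*(k**2 + 12*k + 47)/180 (degree 3 ≤ 3).
R(k) = B(k−1)·f(k)/C(k) = k*(k + 6)*(k**2 + 12*k + 47)/180; s_k = R·t_k = k*(-k**2 - 12*k - 47)/(15*(k + 3)*(k + 4)*(k + 5)).
s_(k+1) − s_k = -12/(k**4 + 18*k**3 + 119*k**2 + 342*k + 360) = t_k.
Telescoping: Σ = s_(7) − s_(2) = -7/110 − (-1/21) = -37/2310.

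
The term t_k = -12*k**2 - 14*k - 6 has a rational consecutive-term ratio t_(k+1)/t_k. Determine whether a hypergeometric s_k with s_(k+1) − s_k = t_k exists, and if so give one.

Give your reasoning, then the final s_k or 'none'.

s_k = k*(-4*k**2 - k - 1)

Step 1: r(k) = (6*k**2 + 19*k + 16)/(6*k**2 + 7*k + 3).
A = 1, B = 1, C = k**2 + 7*k/6 + 1/2.
Set up (1)·f(k+1) − (1)·f(k) − (k**2 + 7*k/6 + 1/2) = 0.
deg f ≤ 3 (via 0,0,2).
Match coefficients ⇒ f(k) = k*(4*k**2 + k + 1)/12.
Then R = B(k−1)f/C = k*(4*k**2 + k + 1)/(2*(6*k**2 + 7*k + 3)), so s_k = R(k)·t_k = k*(-4*k**2 - k - 1).
s_(k+1) − s_k = -12*k**2 - 14*k - 6 = t_k.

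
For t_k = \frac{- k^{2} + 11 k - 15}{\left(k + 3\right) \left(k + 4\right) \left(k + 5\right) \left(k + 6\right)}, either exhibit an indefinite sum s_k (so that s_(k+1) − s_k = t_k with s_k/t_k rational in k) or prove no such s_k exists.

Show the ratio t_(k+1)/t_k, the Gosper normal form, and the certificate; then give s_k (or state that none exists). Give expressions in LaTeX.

Compute t_(k+1)/t_k: get (k + 3)*(-11*k + (k + 1)**2 + 4)/((k + 7)*(k**2 - 11*k + 15)).
Factor: A=k + 3; B=k + 7; C=k**2 - 11*k + 15.
Set up (k + 3)·f(k+1) − (k + 6)·f(k) − (k**2 - 11*k + 15) = 0.
d = 3 from the (1,1,2) case.
A polynomial solution: f(k) = k*(k**2 - 3*k + 77)/15.
Certificate R = B(k−1)f/C = k*(k + 6)*(k**2 - 3*k + 77)/(15*(k**2 - 11*k + 15)) gives s_k = k*(-k**2 + 3*k - 77)/(15*(k + 3)*(k + 4)*(k + 5)).
Verify: (-k**2 + 11*k - 15)/(k**4 + 18*k**3 + 119*k**2 + 342*k + 360) matches t_k.

s_k = \frac{k \left(- k^{2} + 3 k - 77\right)}{15 \left(k + 3\right) \left(k + 4\right) \left(k + 5\right)}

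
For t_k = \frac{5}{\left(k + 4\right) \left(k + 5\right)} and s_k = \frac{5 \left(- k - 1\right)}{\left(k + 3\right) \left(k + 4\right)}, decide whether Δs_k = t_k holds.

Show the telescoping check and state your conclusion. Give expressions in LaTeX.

s_(k+1) = 5*(-k - 2)/((k + 4)*(k + 5))
s_(k+1) − s_k = 5*(k - 1)/(k**3 + 12*k**2 + 47*k + 60)
(s_(k+1) − s_k) − t_k = -20/(k**3 + 12*k**2 + 47*k + 60)

Invalid: residual - \frac{20}{k^{3} + 12 k^{2} + 47 k + 60} ≠ 0.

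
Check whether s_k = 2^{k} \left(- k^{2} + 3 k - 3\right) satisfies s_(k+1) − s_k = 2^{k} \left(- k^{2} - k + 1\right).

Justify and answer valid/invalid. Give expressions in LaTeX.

s_(k+1) = 2**(k + 1)*(-k**2 + k - 1)
s_(k+1) − s_k = 2**k*(-k**2 - k + 1)
(s_(k+1) − s_k) − t_k = 0

Valid — Δs_k = t_k.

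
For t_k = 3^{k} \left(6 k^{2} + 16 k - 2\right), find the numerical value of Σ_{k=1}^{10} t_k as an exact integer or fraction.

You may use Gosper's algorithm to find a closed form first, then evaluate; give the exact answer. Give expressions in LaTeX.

Σ = 61647162

The ratio is 3*(3*k**2 + 14*k + 10)/(3*k**2 + 8*k - 1).
Factor: A=3; B=1; C=k**2 + 8*k/3 - 1/3.
Need (3)·f(k+1) − (1)·f(k) = k**2 + 8*k/3 - 1/3.
Bound: deg f ≤ 2.
A polynomial solution: f(k) = (k + 1)*(3*k - 4)/6.
So s_k = (B(k−1)f/C)·t_k = ((k + 1)*(3*k - 4)/(2*(3*k**2 + 8*k - 1)))·t_k = 3**k*(3*k**2 - k - 4).
Verify: 3**k*(6*k**2 + 16*k - 2) matches t_k.
Sum = s_(11) − s_(1); s_(11) = 61647156, s_(1) = -6 ⇒ 61647162.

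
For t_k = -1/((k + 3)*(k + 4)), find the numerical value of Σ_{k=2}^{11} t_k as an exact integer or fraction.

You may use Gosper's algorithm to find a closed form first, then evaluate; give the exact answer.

The ratio is (k + 3)/(k + 5).
Gosper form: A/B · C(k+1)/C(k) with A=k + 3, B=k + 5, C=1.
f must satisfy (k + 3)·f(k+1) − (k + 4)·f(k) = 1.
d = 1 from the (1,1,0) case.
Match coefficients ⇒ f(k) = k/3.
So s_k = (B(k−1)f/C)·t_k = (k*(k + 4)/3)·t_k = -k/(3*k + 9).
Check: Δs_k = -1/(k**2 + 7*k + 12). ✓
Σ_(k=2)^(11) t_k = s_(12) − s_(2) = -4/15 − (-2/15) = -2/15.

Σ = -2/15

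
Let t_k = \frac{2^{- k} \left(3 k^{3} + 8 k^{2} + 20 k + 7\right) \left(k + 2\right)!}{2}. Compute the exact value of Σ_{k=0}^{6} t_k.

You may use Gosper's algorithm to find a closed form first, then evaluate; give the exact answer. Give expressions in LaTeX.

Compute t_(k+1)/t_k: get (3*k**4 + 26*k**3 + 96*k**2 + 173*k + 114)/(2*(3*k**3 + 8*k**2 + 20*k + 7)).
Take A(k)=k/2 + 3/2, B(k)=1, C(k)=k**3 + 8*k**2/3 + 20*k/3 + 7/3.
f must satisfy (k/2 + 3/2)·f(k+1) − (1)·f(k) = k**3 + 8*k**2/3 + 20*k/3 + 7/3.
Degrees (1,0,3) ⇒ d ≤ 2.
Coefficient equations give f(k) = 2*(3*k**2 - k + 1)/3.
Then R = B(k−1)f/C = 2*(3*k**2 - k + 1)/(3*k**3 + 8*k**2 + 20*k + 7), so s_k = R(k)·t_k = (3*k**2 - k + 1)*factorial(k + 2)/2**k.
Check: Δs_k = (3*k**3 + 8*k**2 + 20*k + 7)*factorial(k + 2)/(2*2**k). ✓
Sum = s_(7) − s_(0); s_(7) = 399735, s_(0) = 2 ⇒ 399733.

Σ = 399733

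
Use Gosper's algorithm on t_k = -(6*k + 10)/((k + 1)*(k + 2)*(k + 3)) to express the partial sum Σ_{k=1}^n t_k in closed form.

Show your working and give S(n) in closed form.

S(n) = n*(-7*n - 17)/(3*(n**2 + 5*n + 6))

t_(k+1)/t_k = (k + 1)*(3*k + 8)/((k + 4)*(3*k + 5)).
Factor: A=k + 1; B=k + 4; C=k + 5/3.
Need (k + 1)·f(k+1) − (k + 3)·f(k) = k + 5/3.
Degrees (1,1,1) ⇒ d ≤ 2.
Solving with deg f ≤ 2: f(k) = k*(2*k + 3)/3.
Then R = B(k−1)f/C = k*(k + 3)*(2*k + 3)/(3*k + 5), so s_k = R(k)·t_k = -2*k*(2*k + 3)/((k + 1)*(k + 2)).
Verify: 2*(-3*k - 5)/(k**3 + 6*k**2 + 11*k + 6) matches t_k.
Telescope: S(n) = s_(n+1) − s_(1) = 2*(-2*n**2 - 7*n - 5)/(n**2 + 5*n + 6) − (-5/3) = n*(-7*n - 17)/(3*(n**2 + 5*n + 6)).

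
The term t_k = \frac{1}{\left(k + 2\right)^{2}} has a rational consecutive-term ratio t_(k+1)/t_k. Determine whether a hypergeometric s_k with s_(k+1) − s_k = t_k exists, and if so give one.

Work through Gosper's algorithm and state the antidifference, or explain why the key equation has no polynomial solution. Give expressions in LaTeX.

none — t_k is not Gosper-summable

r(k) = (k + 2)**2/(k + 3)**2 after simplifying.
Gosper form: A/B · C(k+1)/C(k) with A=k**2 + 4*k + 4, B=k**2 + 6*k + 9, C=1.
Key eq: (k**2 + 4*k + 4)·f(k+1) = (k**2 + 4*k + 4)·f(k) + (1).
deg f ≤ 0 (via 2,2,0).
Generic f = c0 gives residual -1; -1 = 0 cannot hold, so t_k is not Gosper-summable.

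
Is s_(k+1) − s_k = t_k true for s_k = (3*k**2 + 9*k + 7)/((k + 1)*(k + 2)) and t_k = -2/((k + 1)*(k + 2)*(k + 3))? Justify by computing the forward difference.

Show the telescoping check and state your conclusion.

Valid — Δs_k = t_k.

s_(k+1) = (9*k + 3*(k + 1)**2 + 16)/((k + 2)*(k + 3))
s_(k+1) − s_k = -2/(k**3 + 6*k**2 + 11*k + 6)
(s_(k+1) − s_k) − t_k = 0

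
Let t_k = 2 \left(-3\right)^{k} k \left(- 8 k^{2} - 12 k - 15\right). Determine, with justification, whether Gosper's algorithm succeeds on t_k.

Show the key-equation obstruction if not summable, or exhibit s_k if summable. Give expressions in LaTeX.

Compute t_(k+1)/t_k: get 3*(-8*k**3 - 36*k**2 - 63*k - 35)/(k*(8*k**2 + 12*k + 15)).
Factor: A=-3; B=1; C=k**3 + 3*k**2/2 + 15*k/8.
Key eq: (-3)·f(k+1) = (1)·f(k) + (k**3 + 3*k**2/2 + 15*k/8).
Bound: deg f ≤ 3.
Solve for f: f(k) = -(4*k**3 - 3*k**2 + 3*k - 3)/16 (degree 3 ≤ 3).
Then R = B(k−1)f/C = -(4*k**3 - 3*k**2 + 3*k - 3)/(2*k*(8*k**2 + 12*k + 15)), so s_k = R(k)·t_k = (-3)**k*(4*k**3 - 3*k**2 + 3*k - 3).
Δs = 2*(-3)**k*k*(-8*k**2 - 12*k - 15), as required.

Yes. s_k = \left(-3\right)^{k} \left(4 k^{3} - 3 k^{2} + 3 k - 3\right).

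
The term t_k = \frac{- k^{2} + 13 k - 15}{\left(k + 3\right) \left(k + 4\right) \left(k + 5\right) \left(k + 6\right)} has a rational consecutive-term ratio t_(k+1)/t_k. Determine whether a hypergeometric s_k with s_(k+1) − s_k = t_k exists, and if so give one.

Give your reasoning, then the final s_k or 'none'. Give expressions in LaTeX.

The ratio is (k + 3)*(-13*k + (k + 1)**2 + 2)/((k + 7)*(k**2 - 13*k + 15)).
Gosper form: A/B · C(k+1)/C(k) with A=k + 3, B=k + 7, C=k**2 - 13*k + 15.
Need (k + 3)·f(k+1) − (k + 6)·f(k) = k**2 - 13*k + 15.
d = 3 from the (1,1,2) case.
Coefficient equations give f(k) = k*(k**2 - 8*k + 107)/20.
So s_k = (B(k−1)f/C)·t_k = (k*(k + 6)*(k**2 - 8*k + 107)/(20*(k**2 - 13*k + 15)))·t_k = k*(-k**2 + 8*k - 107)/(20*(k + 3)*(k + 4)*(k + 5)).
s_(k+1) − s_k = (-k**2 + 13*k - 15)/(k**4 + 18*k**3 + 119*k**2 + 342*k + 360) = t_k.

s_k = \frac{k \left(- k^{2} + 8 k - 107\right)}{20 \left(k + 3\right) \left(k + 4\right) \left(k + 5\right)}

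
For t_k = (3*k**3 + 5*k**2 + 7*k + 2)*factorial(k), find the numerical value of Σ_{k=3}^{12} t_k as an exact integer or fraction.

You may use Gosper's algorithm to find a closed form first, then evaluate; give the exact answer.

Σ = 3069921254262

r(k) = (3*k**4 + 17*k**3 + 40*k**2 + 43*k + 17)/(3*k**3 + 5*k**2 + 7*k + 2) after simplifying.
Gosper form: A/B · C(k+1)/C(k) with A=k + 1, B=1, C=k**3 + 5*k**2/3 + 7*k/3 + 2/3.
f must satisfy (k + 1)·f(k+1) − (1)·f(k) = k**3 + 5*k**2/3 + 7*k/3 + 2/3.
Degrees (1,0,3) ⇒ d ≤ 2.
A polynomial solution: f(k) = (3*k**2 - k - 1)/3.
R(k) = B(k−1)·f(k)/C(k) = (3*k**2 - k - 1)/(3*k**3 + 5*k**2 + 7*k + 2); s_k = R·t_k = (3*k**2 - k - 1)*factorial(k).
Verify: (3*k**3 + 5*k**2 + 7*k + 2)*factorial(k) matches t_k.
Σ_(k=3)^(12) t_k = s_(13) − s_(3) = 3069921254400 − (138) = 3069921254262.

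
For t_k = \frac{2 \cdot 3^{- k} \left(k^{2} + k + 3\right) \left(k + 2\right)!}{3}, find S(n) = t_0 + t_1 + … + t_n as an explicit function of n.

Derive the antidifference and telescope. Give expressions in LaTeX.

r(k) = (k + 3)*(k + (k + 1)**2 + 4)/(3*(k**2 + k + 3)) after simplifying.
A = k/3 + 1, B = 1, C = k**2 + k + 3.
Key eq: (k/3 + 1)·f(k+1) = (1)·f(k) + (k**2 + k + 3).
d = 1 from the (1,0,2) case.
Match coefficients ⇒ f(k) = 3*k.
Get s_k = R·t_k = 2*k*factorial(k + 2)/3**k with R(k) = B(k−1)f(k)/C(k) = 3*k/(k**2 + k + 3).
Check: Δs_k = 2*(k**2 + k + 3)*factorial(k + 2)/(3*3**k). ✓
Evaluate: s_(n+1) = 2*3**(-n - 1)*(n + 1)*factorial(n + 3); subtract s_(0) = 0 ⇒ S(n) = 2*3**(-n - 1)*(n + 1)*factorial(n + 3).

S(n) = 2 \cdot 3^{- n - 1} \left(n + 1\right) \left(n + 3\right)!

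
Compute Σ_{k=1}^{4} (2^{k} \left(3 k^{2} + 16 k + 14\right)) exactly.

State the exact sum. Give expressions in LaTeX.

Σ = 3026

Compute t_(k+1)/t_k: get 2*(3*k**2 + 22*k + 33)/(3*k**2 + 16*k + 14).
Take A(k)=2, B(k)=1, C(k)=k**2 + 16*k/3 + 14/3.
Set up (2)·f(k+1) − (1)·f(k) − (k**2 + 16*k/3 + 14/3) = 0.
d = 2 from the (0,0,2) case.
Match coefficients ⇒ f(k) = k*(3*k + 4)/3.
Then R = B(k−1)f/C = k*(3*k + 4)/(3*k**2 + 16*k + 14), so s_k = R(k)·t_k = 2**k*k*(3*k + 4).
Check: Δs_k = 2**k*(3*k**2 + 16*k + 14). ✓
Telescoping: Σ = s_(5) − s_(1) = 3040 − (14) = 3026.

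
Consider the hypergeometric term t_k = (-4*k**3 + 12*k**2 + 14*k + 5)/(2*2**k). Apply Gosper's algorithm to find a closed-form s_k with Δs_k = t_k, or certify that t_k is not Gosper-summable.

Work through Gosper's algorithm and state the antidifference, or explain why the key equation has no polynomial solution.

s_k = (4*k**3 - 2*k - 3)/2**k

Ratio r(k) = (4*k**3 - 26*k - 27)/(2*(4*k**3 - 12*k**2 - 14*k - 5)).
Gosper form: A/B · C(k+1)/C(k) with A=1/2, B=1, C=k**3 - 3*k**2 - 7*k/2 - 5/4.
Set up (1/2)·f(k+1) − (1)·f(k) − (k**3 - 3*k**2 - 7*k/2 - 5/4) = 0.
d = 3 from the (0,0,3) case.
Solve for f: f(k) = -(4*k**3 - 2*k - 3)/2 (degree 3 ≤ 3).
So s_k = (B(k−1)f/C)·t_k = (-2*(4*k**3 - 2*k - 3)/(4*k**3 - 12*k**2 - 14*k - 5))·t_k = (4*k**3 - 2*k - 3)/2**k.
Δs = (-4*k**3 + 12*k**2 + 14*k + 5)/(2*2**k), as required.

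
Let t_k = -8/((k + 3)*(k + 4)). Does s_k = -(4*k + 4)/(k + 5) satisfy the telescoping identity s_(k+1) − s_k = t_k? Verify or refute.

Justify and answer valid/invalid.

s_(k+1) = 4*(-k - 2)/(k + 6)
s_(k+1) − s_k = -16/(k**2 + 11*k + 30)
(s_(k+1) − s_k) − t_k = 8*(-k**2 - 3*k + 6)/(k**4 + 18*k**3 + 119*k**2 + 342*k + 360)

Invalid: residual 8*(-k**2 - 3*k + 6)/(k**4 + 18*k**3 + 119*k**2 + 342*k + 360) ≠ 0.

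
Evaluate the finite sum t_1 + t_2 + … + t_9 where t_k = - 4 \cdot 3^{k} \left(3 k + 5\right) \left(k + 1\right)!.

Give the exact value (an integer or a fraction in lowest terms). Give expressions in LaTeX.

Σ = -9428188492776

r(k) = 3*(k + 2)*(3*k + 8)/(3*k + 5) after simplifying.
Take A(k)=3*k + 6, B(k)=1, C(k)=k + 5/3.
Solve (3*k + 6)·f(k+1) − (1)·f(k) = k + 5/3.
deg f ≤ 0 (via 1,0,1).
A polynomial solution: f(k) = 1/3.
Get s_k = R·t_k = -4*3**k*factorial(k + 1) with R(k) = B(k−1)f(k)/C(k) = 1/(3*k + 5).
Δs = -4*3**k*(3*k + 5)*factorial(k + 1), as required.
Σ_(k=1)^(9) t_k = s_(10) − s_(1) = -9428188492800 − (-24) = -9428188492776.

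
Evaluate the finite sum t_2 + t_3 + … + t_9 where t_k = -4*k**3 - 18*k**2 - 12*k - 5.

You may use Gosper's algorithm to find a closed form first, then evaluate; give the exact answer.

Ratio r(k) = (4*k**3 + 30*k**2 + 60*k + 39)/(4*k**3 + 18*k**2 + 12*k + 5).
Gosper form: A/B · C(k+1)/C(k) with A=1, B=1, C=k**3 + 9*k**2/2 + 3*k + 5/4.
Key eq: (1)·f(k+1) = (1)·f(k) + (k**3 + 9*k**2/2 + 3*k + 5/4).
Bound: deg f ≤ 4.
Solving with deg f ≤ 4: f(k) = k*(k**3 + 4*k**2 - 2*k + 2)/4.
Then R = B(k−1)f/C = k*(k**3 + 4*k**2 - 2*k + 2)/(4*k**3 + 18*k**2 + 12*k + 5), so s_k = R(k)·t_k = k*(-k**3 - 4*k**2 + 2*k - 2).
s_(k+1) − s_k = -4*k**3 - 18*k**2 - 12*k - 5 = t_k.
Evaluate s at k=10 and k=2: -13820 and -44; difference -13776.

Σ = -13776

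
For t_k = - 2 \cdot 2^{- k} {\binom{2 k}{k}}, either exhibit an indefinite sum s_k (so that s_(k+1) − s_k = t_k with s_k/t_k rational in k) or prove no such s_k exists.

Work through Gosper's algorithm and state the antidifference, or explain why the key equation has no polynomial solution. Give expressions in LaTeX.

none (Gosper's algorithm certifies no s_k)

t_(k+1)/t_k = (2*k + 1)/(k + 1).
Take A(k)=2*k + 1, B(k)=k + 1, C(k)=1.
Key eq: (2*k + 1)·f(k+1) = (k)·f(k) + (1).
d = -1 from the (1,1,0) case.
deg f ≤ -1 is impossible — no certificate.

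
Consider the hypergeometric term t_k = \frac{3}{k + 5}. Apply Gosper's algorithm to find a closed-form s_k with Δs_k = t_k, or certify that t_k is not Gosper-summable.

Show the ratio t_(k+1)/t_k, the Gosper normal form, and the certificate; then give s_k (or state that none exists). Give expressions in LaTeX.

none — t_k is not Gosper-summable

The ratio is (k + 5)/(k + 6).
A = k + 5, B = k + 6, C = 1.
Key eq: (k + 5)·f(k+1) = (k + 5)·f(k) + (1).
From deg A=1, deg B=1, deg C=0: d=0.
Write f(k) = c0. Then LHS − RHS = -1, requiring -1 = 0: contradictory. No certificate.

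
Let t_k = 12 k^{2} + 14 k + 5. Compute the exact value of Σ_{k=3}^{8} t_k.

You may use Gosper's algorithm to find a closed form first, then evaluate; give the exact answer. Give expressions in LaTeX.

Σ = 2880

Step 1: r(k) = (12*k**2 + 38*k + 31)/(12*k**2 + 14*k + 5).
Gosper form: A/B · C(k+1)/C(k) with A=1, B=1, C=k**2 + 7*k/6 + 5/12.
f must satisfy (1)·f(k+1) − (1)·f(k) = k**2 + 7*k/6 + 5/12.
d = 3 from the (0,0,2) case.
Solve for f: f(k) = k**2*(4*k + 1)/12 (degree 3 ≤ 3).
So s_k = (B(k−1)f/C)·t_k = (k**2*(4*k + 1)/(12*k**2 + 14*k + 5))·t_k = k**2*(4*k + 1).
Check: Δs_k = 12*k**2 + 14*k + 5. ✓
Sum = s_(9) − s_(3); s_(9) = 2997, s_(3) = 117 ⇒ 2880.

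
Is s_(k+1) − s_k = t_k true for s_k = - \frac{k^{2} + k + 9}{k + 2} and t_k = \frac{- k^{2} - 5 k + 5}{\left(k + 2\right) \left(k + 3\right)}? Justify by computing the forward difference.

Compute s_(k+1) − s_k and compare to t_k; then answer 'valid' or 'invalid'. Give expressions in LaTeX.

s_(k+1) = (-k - (k + 1)**2 - 10)/(k + 3)
s_(k+1) − s_k = (-k**2 - 5*k + 5)/(k**2 + 5*k + 6)
(s_(k+1) − s_k) − t_k = 0

valid; difference matches t_k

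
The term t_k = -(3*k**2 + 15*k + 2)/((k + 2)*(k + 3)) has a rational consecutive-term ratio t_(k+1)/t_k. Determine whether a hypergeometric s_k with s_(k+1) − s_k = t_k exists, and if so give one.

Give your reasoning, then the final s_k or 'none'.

r(k) = (k + 2)*(15*k + 3*(k + 1)**2 + 17)/((k + 4)*(3*k**2 + 15*k + 2)) after simplifying.
Gosper form: A/B · C(k+1)/C(k) with A=k + 2, B=k + 4, C=k**2 + 5*k + 2/3.
f must satisfy (k + 2)·f(k+1) − (k + 3)·f(k) = k**2 + 5*k + 2/3.
Degrees (1,1,2) ⇒ d ≤ 2.
Match coefficients ⇒ f(k) = k*(3*k - 2)/3.
Then R = B(k−1)f/C = k*(k + 3)*(3*k - 2)/(3*k**2 + 15*k + 2), so s_k = R(k)·t_k = k*(2 - 3*k)/(k + 2).
Verify: (-3*k**2 - 15*k - 2)/(k**2 + 5*k + 6) matches t_k.

s_k = k*(2 - 3*k)/(k + 2)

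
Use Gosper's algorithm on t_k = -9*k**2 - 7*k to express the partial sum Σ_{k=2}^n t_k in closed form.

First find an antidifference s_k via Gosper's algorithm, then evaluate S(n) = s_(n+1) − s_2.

r(k) = (9*k**2 + 25*k + 16)/(k*(9*k + 7)) after simplifying.
Gosper form: A/B · C(k+1)/C(k) with A=1, B=1, C=k**2 + 7*k/9.
f must satisfy (1)·f(k+1) − (1)·f(k) = k**2 + 7*k/9.
deg f ≤ 3 (via 0,0,2).
Match coefficients ⇒ f(k) = k*(k - 1)*(3*k + 2)/9.
R(k) = B(k−1)·f(k)/C(k) = (k - 1)*(3*k + 2)/(9*k + 7); s_k = R·t_k = k*(-3*k**2 + k + 2).
Δs = k*(-9*k - 7), as required.
Evaluate: s_(n+1) = n*(-3*n**2 - 8*n - 5); subtract s_(2) = -16 ⇒ S(n) = -3*n**3 - 8*n**2 - 5*n + 16.

S(n) = -3*n**3 - 8*n**2 - 5*n + 16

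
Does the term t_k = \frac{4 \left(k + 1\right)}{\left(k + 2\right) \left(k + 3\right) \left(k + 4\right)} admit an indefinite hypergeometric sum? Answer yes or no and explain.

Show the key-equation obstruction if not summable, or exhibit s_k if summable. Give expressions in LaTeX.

The ratio is (k + 2)**2/((k + 1)*(k + 5)).
Take A(k)=k + 2, B(k)=k + 5, C(k)=k + 1.
Key eq: (k + 2)·f(k+1) = (k + 4)·f(k) + (k + 1).
deg f ≤ 2 (via 1,1,1).
Coefficient equations give f(k) = k*(k + 1)/4.
Then R = B(k−1)f/C = k*(k + 4)/4, so s_k = R(k)·t_k = k*(k + 1)/((k + 2)*(k + 3)).
Verify: 4*(k + 1)/(k**3 + 9*k**2 + 26*k + 24) matches t_k.

Yes. s_k = \frac{k \left(k + 1\right)}{\left(k + 2\right) \left(k + 3\right)}.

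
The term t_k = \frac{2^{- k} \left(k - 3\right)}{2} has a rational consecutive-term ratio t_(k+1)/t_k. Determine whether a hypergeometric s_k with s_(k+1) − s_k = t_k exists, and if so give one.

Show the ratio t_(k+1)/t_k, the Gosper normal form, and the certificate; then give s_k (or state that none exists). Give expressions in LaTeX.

Compute t_(k+1)/t_k: get (k - 2)/(2*(k - 3)).
Normal form (A,B,C) = (1/2, 1, k - 3).
Solve (1/2)·f(k+1) − (1)·f(k) = k - 3.
Bound: deg f ≤ 1.
Solve for f: f(k) = -2*(k - 2) (degree 1 ≤ 1).
So s_k = (B(k−1)f/C)·t_k = (-2*(k - 2)/(k - 3))·t_k = (2 - k)/2**k.
Δs = (k - 3)/(2*2**k), as required.

s_k = 2^{- k} \left(2 - k\right)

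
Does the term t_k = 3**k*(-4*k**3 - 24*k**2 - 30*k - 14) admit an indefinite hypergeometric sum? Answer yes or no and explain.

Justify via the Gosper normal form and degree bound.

Ratio r(k) = 3*(2*k**3 + 18*k**2 + 45*k + 36)/(2*k**3 + 12*k**2 + 15*k + 7).
Normal form (A,B,C) = (3, 1, k**3 + 6*k**2 + 15*k/2 + 7/2).
Set up (3)·f(k+1) − (1)·f(k) − (k**3 + 6*k**2 + 15*k/2 + 7/2) = 0.
Degrees (0,0,3) ⇒ d ≤ 3.
A polynomial solution: f(k) = (2*k**3 + 3*k**2 - 3*k + 4)/4.
R(k) = B(k−1)·f(k)/C(k) = (2*k**3 + 3*k**2 - 3*k + 4)/(2*(2*k**3 + 12*k**2 + 15*k + 7)); s_k = R·t_k = 3**k*(-2*k**3 - 3*k**2 + 3*k - 4).
Check: Δs_k = 3**k*(-4*k**3 - 24*k**2 - 30*k - 14). ✓

Yes. s_k = 3**k*(-2*k**3 - 3*k**2 + 3*k - 4).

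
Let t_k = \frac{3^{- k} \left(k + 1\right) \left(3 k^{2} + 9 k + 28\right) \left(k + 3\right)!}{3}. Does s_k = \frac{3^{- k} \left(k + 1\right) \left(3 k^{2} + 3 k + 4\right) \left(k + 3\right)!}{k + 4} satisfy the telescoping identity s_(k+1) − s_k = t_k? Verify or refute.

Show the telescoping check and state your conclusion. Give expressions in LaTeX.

Invalid: residual - \frac{3^{- k} \left(3 k^{4} + 24 k^{3} + 76 k^{2} + 167 k + 100\right) \left(k + 3\right)!}{\left(k + 4\right) \left(k + 5\right)} ≠ 0.

s_(k+1) = (k + 2)*(3*k**2 + 9*k + 10)*factorial(k + 4)/(3*3**k*(k + 5))
s_(k+1) − s_k = (3*k**5 + 30*k**4 + 133*k**3 + 373*k**2 + 491*k + 260)*factorial(k + 3)/(3*3**k*(k + 4)*(k + 5))
(s_(k+1) − s_k) − t_k = -(3*k**4 + 24*k**3 + 76*k**2 + 167*k + 100)*factorial(k + 3)/(3**k*(k + 4)*(k + 5))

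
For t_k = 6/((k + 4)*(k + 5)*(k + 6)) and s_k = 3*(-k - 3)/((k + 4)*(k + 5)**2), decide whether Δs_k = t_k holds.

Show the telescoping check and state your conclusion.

s_(k+1) = 3*(-k - 4)/((k + 5)*(k + 6)**2)
s_(k+1) − s_k = 6*(k**2 + 8*k + 14)/(k**5 + 26*k**4 + 269*k**3 + 1384*k**2 + 3540*k + 3600)
(s_(k+1) − s_k) − t_k = 6*(-3*k - 16)/(k**5 + 26*k**4 + 269*k**3 + 1384*k**2 + 3540*k + 3600)

Invalid: residual 6*(-3*k - 16)/(k**5 + 26*k**4 + 269*k**3 + 1384*k**2 + 3540*k + 3600) ≠ 0.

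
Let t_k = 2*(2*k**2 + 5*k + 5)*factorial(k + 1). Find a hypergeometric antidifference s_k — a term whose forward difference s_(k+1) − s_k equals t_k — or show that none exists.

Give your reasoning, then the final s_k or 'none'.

Compute t_(k+1)/t_k: get (k + 2)*(5*k + 2*(k + 1)**2 + 10)/(2*k**2 + 5*k + 5).
Factor: A=k + 2; B=1; C=k**2 + 5*k/2 + 5/2.
Set up (k + 2)·f(k+1) − (1)·f(k) − (k**2 + 5*k/2 + 5/2) = 0.
deg f ≤ 1 (via 1,0,2).
Coefficient equations give f(k) = (2*k + 1)/2.
Certificate R = B(k−1)f/C = (2*k + 1)/(2*k**2 + 5*k + 5) gives s_k = 2*(2*k + 1)*factorial(k + 1).
s_(k+1) − s_k = 2*(2*k**2 + 5*k + 5)*factorial(k + 1) = t_k.

s_k = 2*(2*k + 1)*factorial(k + 1)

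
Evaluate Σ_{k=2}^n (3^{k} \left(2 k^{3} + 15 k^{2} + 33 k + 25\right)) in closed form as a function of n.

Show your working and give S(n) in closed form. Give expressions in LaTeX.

Step 1: r(k) = 3*(2*k**3 + 21*k**2 + 69*k + 75)/(2*k**3 + 15*k**2 + 33*k + 25).
A = 3, B = 1, C = k**3 + 15*k**2/2 + 33*k/2 + 25/2.
Need (3)·f(k+1) − (1)·f(k) = k**3 + 15*k**2/2 + 33*k/2 + 25/2.
Bound: deg f ≤ 3.
Match coefficients ⇒ f(k) = (k + 2)*(k**2 + k + 1)/2.
So s_k = (B(k−1)f/C)·t_k = ((k + 2)*(k**2 + k + 1)/(2*k**3 + 15*k**2 + 33*k + 25))·t_k = 3**k*(k**3 + 3*k**2 + 3*k + 2).
Δs = 3**k*(2*k**3 + 15*k**2 + 33*k + 25), as required.
s_(n+1) = 3**(n + 1)*(n**3 + 6*n**2 + 12*n + 9) and s_(2) = 252, so S(n) = 3*3**n*n**3 + 18*3**n*n**2 + 36*3**n*n + 27*3**n - 252.

S(n) = 3 \cdot 3^{n} n^{3} + 18 \cdot 3^{n} n^{2} + 36 \cdot 3^{n} n + 27 \cdot 3^{n} - 252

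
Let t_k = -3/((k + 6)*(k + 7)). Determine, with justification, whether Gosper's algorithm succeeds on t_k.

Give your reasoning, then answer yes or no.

Yes. s_k = -k/(2*k + 12).

Step 1: r(k) = (k + 6)/(k + 8).
Gosper form: A/B · C(k+1)/C(k) with A=k + 6, B=k + 8, C=1.
Need (k + 6)·f(k+1) − (k + 7)·f(k) = 1.
From deg A=1, deg B=1, deg C=0: d=1.
A polynomial solution: f(k) = k/6.
Get s_k = R·t_k = -k/(2*k + 12) with R(k) = B(k−1)f(k)/C(k) = k*(k + 7)/6.
Δs = -3/(k**2 + 13*k + 42), as required.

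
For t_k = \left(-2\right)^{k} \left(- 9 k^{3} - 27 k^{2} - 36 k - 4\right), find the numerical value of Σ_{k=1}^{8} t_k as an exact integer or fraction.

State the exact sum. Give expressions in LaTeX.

Step 1: r(k) = 2*(-9*k**3 - 54*k**2 - 117*k - 76)/(9*k**3 + 27*k**2 + 36*k + 4).
Gosper form: A/B · C(k+1)/C(k) with A=-2, B=1, C=k**3 + 3*k**2 + 4*k + 4/9.
Need (-2)·f(k+1) − (1)·f(k) = k**3 + 3*k**2 + 4*k + 4/9.
From deg A=0, deg B=0, deg C=3: d=3.
Solve for f: f(k) = -(3*k**3 + 3*k**2 + 2*k - 4)/9 (degree 3 ≤ 3).
Certificate R = B(k−1)f/C = -(3*k**3 + 3*k**2 + 2*k - 4)/(9*k**3 + 27*k**2 + 36*k + 4) gives s_k = (-2)**k*(3*k**3 + 3*k**2 + 2*k - 4).
Verify: (-2)**k*(-9*k**3 - 27*k**2 - 36*k - 4) matches t_k.
Sum = s_(9) − s_(1); s_(9) = -1251328, s_(1) = -8 ⇒ -1251320.

Σ = -1251320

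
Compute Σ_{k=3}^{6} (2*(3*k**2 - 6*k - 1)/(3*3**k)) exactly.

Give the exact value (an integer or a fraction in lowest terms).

Σ = 1252/2187

t_(k+1)/t_k = (3*k**2 - 4)/(3*(3*k**2 - 6*k - 1)).
Factor: A=1/3; B=1; C=k**2 - 2*k - 1/3.
Key eq: (1/3)·f(k+1) = (1)·f(k) + (k**2 - 2*k - 1/3).
deg f ≤ 2 (via 0,0,2).
Solve for f: f(k) = -(3*k**2 - 3*k - 1)/2 (degree 2 ≤ 2).
Get s_k = R·t_k = (-3*k**2 + 3*k + 1)/3**k with R(k) = B(k−1)f(k)/C(k) = -3*(3*k**2 - 3*k - 1)/(2*(3*k**2 - 6*k - 1)).
Check: Δs_k = 2*(3*k**2 - 6*k - 1)/(3*3**k). ✓
Evaluate s at k=7 and k=3: -125/2187 and -17/27; difference 1252/2187.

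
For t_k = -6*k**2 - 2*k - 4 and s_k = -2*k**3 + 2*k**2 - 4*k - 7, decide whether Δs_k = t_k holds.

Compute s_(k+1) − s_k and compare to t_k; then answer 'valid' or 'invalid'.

Valid — Δs_k = t_k.

s_(k+1) = -2*k**3 - 4*k**2 - 6*k - 11
s_(k+1) − s_k = -6*k**2 - 2*k - 4
(s_(k+1) − s_k) − t_k = 0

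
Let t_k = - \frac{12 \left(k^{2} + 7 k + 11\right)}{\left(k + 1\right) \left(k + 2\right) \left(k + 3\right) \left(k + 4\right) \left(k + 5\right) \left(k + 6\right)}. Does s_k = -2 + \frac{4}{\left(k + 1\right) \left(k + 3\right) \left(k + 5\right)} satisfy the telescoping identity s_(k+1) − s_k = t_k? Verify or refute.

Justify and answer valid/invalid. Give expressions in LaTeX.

Valid: the claim telescopes to t_k.

s_(k+1) = -2 + 4/((k + 2)*(k + 4)*(k + 6))
s_(k+1) − s_k = 4/((k + 2)*(k + 4)*(k + 6)) - 4/((k + 1)*(k + 3)*(k + 5))
(s_(k+1) − s_k) − t_k = 0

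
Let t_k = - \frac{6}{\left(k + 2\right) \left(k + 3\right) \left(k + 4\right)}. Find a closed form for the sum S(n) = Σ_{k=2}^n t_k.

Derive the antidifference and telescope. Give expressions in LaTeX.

t_(k+1)/t_k = (k + 2)/(k + 5).
Take A(k)=k + 2, B(k)=k + 5, C(k)=1.
f must satisfy (k + 2)·f(k+1) − (k + 4)·f(k) = 1.
Bound: deg f ≤ 2.
Match coefficients ⇒ f(k) = k*(k + 5)/12.
Get s_k = R·t_k = k*(-k - 5)/(2*(k + 2)*(k + 3)) with R(k) = B(k−1)f(k)/C(k) = k*(k + 4)*(k + 5)/12.
Verify: -6/(k**3 + 9*k**2 + 26*k + 24) matches t_k.
Telescope: S(n) = s_(n+1) − s_(2) = (-n**2 - 7*n - 6)/(2*(n**2 + 7*n + 12)) − (-7/20) = 3*(-n**2 - 7*n + 8)/(20*(n**2 + 7*n + 12)).

S(n) = \frac{3 \left(- n^{2} - 7 n + 8\right)}{20 \left(n^{2} + 7 n + 12\right)}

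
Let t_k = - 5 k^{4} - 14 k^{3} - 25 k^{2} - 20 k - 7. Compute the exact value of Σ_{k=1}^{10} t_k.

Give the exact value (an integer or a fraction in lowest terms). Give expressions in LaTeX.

r(k) = (5*k**4 + 34*k**3 + 97*k**2 + 132*k + 71)/(5*k**4 + 14*k**3 + 25*k**2 + 20*k + 7) after simplifying.
A = 1, B = 1, C = k**4 + 14*k**3/5 + 5*k**2 + 4*k + 7/5.
Key eq: (1)·f(k+1) = (1)·f(k) + (k**4 + 14*k**3/5 + 5*k**2 + 4*k + 7/5).
Degrees (0,0,4) ⇒ d ≤ 5.
Match coefficients ⇒ f(k) = k*(k**4 + k**3 + 3*k**2 + k + 1)/5.
R(k) = B(k−1)·f(k)/C(k) = k*(k**4 + k**3 + 3*k**2 + k + 1)/(5*k**4 + 14*k**3 + 25*k**2 + 20*k + 7); s_k = R·t_k = k*(-k**4 - k**3 - 3*k**2 - k - 1).
Check: Δs_k = -5*k**4 - 14*k**3 - 25*k**2 - 20*k - 7. ✓
Σ_(k=1)^(10) t_k = s_(11) − s_(1) = -179817 − (-7) = -179810.

Σ = -179810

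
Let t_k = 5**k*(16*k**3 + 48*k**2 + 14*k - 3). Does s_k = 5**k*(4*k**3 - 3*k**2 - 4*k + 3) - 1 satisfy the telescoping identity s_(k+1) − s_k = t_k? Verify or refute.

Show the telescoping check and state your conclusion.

valid (s_(k+1) − s_k reduces to t_k)

s_(k+1) = 5**(k + 1)*(-4*k + 4*(k + 1)**3 - 3*(k + 1)**2 - 1) - 1
s_(k+1) − s_k = 5**k*(16*k**3 + 48*k**2 + 14*k - 3)
(s_(k+1) − s_k) − t_k = 0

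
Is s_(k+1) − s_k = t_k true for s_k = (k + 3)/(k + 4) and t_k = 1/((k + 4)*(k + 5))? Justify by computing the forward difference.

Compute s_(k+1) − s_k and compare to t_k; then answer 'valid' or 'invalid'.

s_(k+1) = (k + 4)/(k + 5)
s_(k+1) − s_k = 1/(k**2 + 9*k + 20)
(s_(k+1) − s_k) − t_k = 0

valid; difference matches t_k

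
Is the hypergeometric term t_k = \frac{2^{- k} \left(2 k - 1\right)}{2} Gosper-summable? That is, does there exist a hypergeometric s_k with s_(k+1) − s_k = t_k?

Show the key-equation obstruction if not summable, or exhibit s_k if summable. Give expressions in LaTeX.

Yes. s_k = 2^{- k} \left(- 2 k - 1\right).

Compute t_(k+1)/t_k: get (2*k + 1)/(2*(2*k - 1)).
Gosper form: A/B · C(k+1)/C(k) with A=1/2, B=1, C=k - 1/2.
Set up (1/2)·f(k+1) − (1)·f(k) − (k - 1/2) = 0.
From deg A=0, deg B=0, deg C=1: d=1.
Coefficient equations give f(k) = -2*k - 1.
Then R = B(k−1)f/C = -2*(2*k + 1)/(2*k - 1), so s_k = R(k)·t_k = (-2*k - 1)/2**k.
Verify: (2*k - 1)/(2*2**k) matches t_k.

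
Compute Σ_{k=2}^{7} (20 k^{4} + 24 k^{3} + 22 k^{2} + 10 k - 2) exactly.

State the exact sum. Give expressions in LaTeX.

Step 1: r(k) = (10*k**4 + 52*k**3 + 107*k**2 + 103*k + 37)/(10*k**4 + 12*k**3 + 11*k**2 + 5*k - 1).
So A=1 and B=1, with C=k**4 + 6*k**3/5 + 11*k**2/10 + k/2 - 1/10.
f must satisfy (1)·f(k+1) − (1)·f(k) = k**4 + 6*k**3/5 + 11*k**2/10 + k/2 - 1/10.
d = 5 from the (0,0,4) case.
Solving with deg f ≤ 5: f(k) = k*(2*k**4 - 2*k**3 + k**2 - 2)/10.
Certificate R = B(k−1)f/C = k*(2*k**4 - 2*k**3 + k**2 - 2)/(10*k**4 + 12*k**3 + 11*k**2 + 5*k - 1) gives s_k = 2*k*(2*k**4 - 2*k**3 + k**2 - 2).
s_(k+1) − s_k = 20*k**4 + 24*k**3 + 22*k**2 + 10*k - 2 = t_k.
Σ_(k=2)^(7) t_k = s_(8) − s_(2) = 115680 − (72) = 115608.

Σ = 115608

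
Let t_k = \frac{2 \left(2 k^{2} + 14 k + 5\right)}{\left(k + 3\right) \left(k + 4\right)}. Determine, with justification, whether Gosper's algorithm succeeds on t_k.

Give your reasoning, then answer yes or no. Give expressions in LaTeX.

t_(k+1)/t_k = (k + 3)*(14*k + 2*(k + 1)**2 + 19)/((k + 5)*(2*k**2 + 14*k + 5)).
Normal form (A,B,C) = (k + 3, k + 5, k**2 + 7*k + 5/2).
Solve (k + 3)·f(k+1) − (k + 4)·f(k) = k**2 + 7*k + 5/2.
From deg A=1, deg B=1, deg C=2: d=2.
A polynomial solution: f(k) = k*(6*k - 1)/6.
Get s_k = R·t_k = 2*k*(6*k - 1)/(3*(k + 3)) with R(k) = B(k−1)f(k)/C(k) = k*(k + 4)*(6*k - 1)/(3*(2*k**2 + 14*k + 5)).
s_(k+1) − s_k = 2*(2*k**2 + 14*k + 5)/(k**2 + 7*k + 12) = t_k.

Yes. s_k = \frac{2 k \left(6 k - 1\right)}{3 \left(k + 3\right)}.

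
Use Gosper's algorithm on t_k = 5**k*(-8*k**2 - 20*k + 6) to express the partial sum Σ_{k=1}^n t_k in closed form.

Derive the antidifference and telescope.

S(n) = -10*5**n*n**2 - 20*5**n*n + 10*5**n - 10

Step 1: r(k) = 5*(4*k**2 + 18*k + 11)/(4*k**2 + 10*k - 3).
A = 5, B = 1, C = k**2 + 5*k/2 - 3/4.
f must satisfy (5)·f(k+1) − (1)·f(k) = k**2 + 5*k/2 - 3/4.
Degrees (0,0,2) ⇒ d ≤ 2.
Solving with deg f ≤ 2: f(k) = (k**2 - 2)/4.
Then R = B(k−1)f/C = (k**2 - 2)/(4*k**2 + 10*k - 3), so s_k = R(k)·t_k = 2*5**k*(2 - k**2).
s_(k+1) − s_k = 5**k*(-8*k**2 - 20*k + 6) = t_k.
Telescope: S(n) = s_(n+1) − s_(1) = 10*5**n*(-n**2 - 2*n + 1) − (10) = -10*5**n*n**2 - 20*5**n*n + 10*5**n - 10.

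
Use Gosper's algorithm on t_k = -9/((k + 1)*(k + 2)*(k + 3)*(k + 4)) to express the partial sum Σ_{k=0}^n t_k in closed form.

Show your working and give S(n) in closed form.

The ratio is (k + 1)/(k + 5).
Normal form (A,B,C) = (k + 1, k + 5, 1).
f must satisfy (k + 1)·f(k+1) − (k + 4)·f(k) = 1.
From deg A=1, deg B=1, deg C=0: d=3.
Match coefficients ⇒ f(k) = k*(k**2 + 6*k + 11)/18.
Certificate R = B(k−1)f/C = k*(k + 4)*(k**2 + 6*k + 11)/18 gives s_k = k*(-k**2 - 6*k - 11)/(2*(k + 1)*(k + 2)*(k + 3)).
Δs = -9/(k**4 + 10*k**3 + 35*k**2 + 50*k + 24), as required.
s_(n+1) = (-n**3 - 9*n**2 - 26*n - 18)/(2*(n**3 + 9*n**2 + 26*n + 24)) and s_(0) = 0, so S(n) = (-n**3 - 9*n**2 - 26*n - 18)/(2*(n**3 + 9*n**2 + 26*n + 24)).

S(n) = (-n**3 - 9*n**2 - 26*n - 18)/(2*(n**3 + 9*n**2 + 26*n + 24))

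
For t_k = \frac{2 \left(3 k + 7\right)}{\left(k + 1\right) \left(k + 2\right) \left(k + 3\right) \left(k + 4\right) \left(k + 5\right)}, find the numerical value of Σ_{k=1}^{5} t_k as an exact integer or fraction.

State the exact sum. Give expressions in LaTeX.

r(k) = (k + 1)*(3*k + 10)/((k + 6)*(3*k + 7)) after simplifying.
Take A(k)=k + 1, B(k)=k + 6, C(k)=k + 7/3.
Set up (k + 1)·f(k+1) − (k + 5)·f(k) − (k + 7/3) = 0.
Bound: deg f ≤ 4.
A polynomial solution: f(k) = k*(k + 2)*(k**2 + 8*k + 19)/36.
Certificate R = B(k−1)f/C = k*(k + 2)*(k + 5)*(k**2 + 8*k + 19)/(12*(3*k + 7)) gives s_k = k*(k**2 + 8*k + 19)/(6*(k**3 + 8*k**2 + 19*k + 12)).
Δs = 2*(3*k + 7)/(k**5 + 15*k**4 + 85*k**3 + 225*k**2 + 274*k + 120), as required.
Telescoping: Σ = s_(6) − s_(1) = 103/630 − (7/60) = 59/1260.

Σ = 59/1260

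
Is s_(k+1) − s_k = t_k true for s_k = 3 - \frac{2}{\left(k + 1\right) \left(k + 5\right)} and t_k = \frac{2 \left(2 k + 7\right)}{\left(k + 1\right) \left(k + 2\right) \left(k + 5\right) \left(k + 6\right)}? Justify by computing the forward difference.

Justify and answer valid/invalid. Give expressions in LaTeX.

s_(k+1) = 3 - 2/((k + 2)*(k + 6))
s_(k+1) − s_k = 2*(2*k + 7)/(k**4 + 14*k**3 + 65*k**2 + 112*k + 60)
(s_(k+1) − s_k) − t_k = 0

Valid: the claim telescopes to t_k.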